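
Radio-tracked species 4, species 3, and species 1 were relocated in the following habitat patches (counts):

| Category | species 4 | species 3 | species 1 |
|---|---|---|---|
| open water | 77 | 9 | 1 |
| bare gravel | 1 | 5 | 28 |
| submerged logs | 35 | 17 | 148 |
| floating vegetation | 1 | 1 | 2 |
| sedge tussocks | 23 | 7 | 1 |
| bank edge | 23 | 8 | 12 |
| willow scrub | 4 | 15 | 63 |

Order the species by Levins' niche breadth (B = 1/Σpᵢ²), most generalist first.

species 3 > species 4 > species 1

Proportions for species 4 (n=164): 77/164=0.4695, 1/164=0.0061, 35/164=0.2134, 1/164=0.0061, 23/164=0.1402, 23/164=0.1402, 4/164=0.0244
Proportions for species 3 (n=62): 9/62=0.1452, 5/62=0.0806, 17/62=0.2742, 1/62=0.0161, 7/62=0.1129, 8/62=0.1290, 15/62=0.2419
Proportions for species 1 (n=255): 1/255=0.0039, 28/255=0.1098, 148/255=0.5804, 2/255=0.0078, 1/255=0.0039, 12/255=0.0471, 63/255=0.2471
Σp_4ᵢ² = 0.4695² + 0.0061² + 0.2134² + 0.0061² + 0.1402² + 0.1402² + 0.0244² = 0.220430 + 0.000037 + 0.045540 + 0.000037 + 0.019656 + 0.019656 + 0.000595 = 0.305951
B_4 = 1 / 0.305951 = 3.2685
Σp_3ᵢ² = 0.1452² + 0.0806² + 0.2742² + 0.0161² + 0.1129² + 0.1290² + 0.2419² = 0.021083 + 0.006496 + 0.075186 + 0.000259 + 0.012746 + 0.016641 + 0.058516 = 0.190927
B_3 = 1 / 0.190927 = 5.2376
Σp_1ᵢ² = 0.0039² + 0.1098² + 0.5804² + 0.0078² + 0.0039² + 0.0471² + 0.2471² = 0.000015 + 0.012056 + 0.336864 + 0.000061 + 0.000015 + 0.002218 + 0.061058 = 0.412287
B_1 = 1 / 0.412287 = 2.4255
Ranking by B (broadest → narrowest): species 3 (5.24) > species 4 (3.27) > species 1 (2.43)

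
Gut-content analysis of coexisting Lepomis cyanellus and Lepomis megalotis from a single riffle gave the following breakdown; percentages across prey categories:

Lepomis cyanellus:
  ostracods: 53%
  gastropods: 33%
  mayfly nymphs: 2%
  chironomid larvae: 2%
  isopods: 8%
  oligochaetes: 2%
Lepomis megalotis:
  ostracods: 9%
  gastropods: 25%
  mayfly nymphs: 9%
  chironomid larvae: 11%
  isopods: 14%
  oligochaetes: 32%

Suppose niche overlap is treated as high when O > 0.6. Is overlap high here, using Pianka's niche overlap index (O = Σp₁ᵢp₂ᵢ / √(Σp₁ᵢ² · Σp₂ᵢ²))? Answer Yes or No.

No

Convert percentages to proportions (divide by 100).
Σ p₁ᵢp₂ᵢ = 0.0477 + 0.0825 + 0.0018 + 0.0022 + 0.0112 + 0.0064 = 0.1518
Σp_1ᵢ² = 0.53² + 0.33² + 0.02² + 0.02² + 0.08² + 0.02² = 0.2809 + 0.1089 + 0.0004 + 0.0004 + 0.0064 + 0.0004 = 0.3974
Σp_2ᵢ² = 0.09² + 0.25² + 0.09² + 0.11² + 0.14² + 0.32² = 0.0081 + 0.0625 + 0.0081 + 0.0121 + 0.0196 + 0.1024 = 0.2128
O = 0.1518 / √(0.3974 × 0.2128) = 0.1518 / 0.29080 = 0.5220
O = 0.5220 < 0.6 → No.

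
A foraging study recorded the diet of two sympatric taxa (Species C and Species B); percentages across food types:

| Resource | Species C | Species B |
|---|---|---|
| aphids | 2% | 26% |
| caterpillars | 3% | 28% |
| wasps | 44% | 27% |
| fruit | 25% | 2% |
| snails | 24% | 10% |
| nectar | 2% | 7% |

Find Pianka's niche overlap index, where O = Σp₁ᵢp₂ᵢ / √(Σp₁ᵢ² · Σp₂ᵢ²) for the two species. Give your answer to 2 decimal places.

0.60

Convert percentages to proportions (divide by 100).
Σ p₁ᵢp₂ᵢ = 0.0052 + 0.0084 + 0.1188 + 0.0050 + 0.0240 + 0.0014 = 0.1628
Σp_1ᵢ² = 0.02² + 0.03² + 0.44² + 0.25² + 0.24² + 0.02² = 0.0004 + 0.0009 + 0.1936 + 0.0625 + 0.0576 + 0.0004 = 0.3154
Σp_2ᵢ² = 0.26² + 0.28² + 0.27² + 0.02² + 0.10² + 0.07² = 0.0676 + 0.0784 + 0.0729 + 0.0004 + 0.0100 + 0.0049 = 0.2342
O = 0.1628 / √(0.3154 × 0.2342) = 0.1628 / 0.27178 = 0.5990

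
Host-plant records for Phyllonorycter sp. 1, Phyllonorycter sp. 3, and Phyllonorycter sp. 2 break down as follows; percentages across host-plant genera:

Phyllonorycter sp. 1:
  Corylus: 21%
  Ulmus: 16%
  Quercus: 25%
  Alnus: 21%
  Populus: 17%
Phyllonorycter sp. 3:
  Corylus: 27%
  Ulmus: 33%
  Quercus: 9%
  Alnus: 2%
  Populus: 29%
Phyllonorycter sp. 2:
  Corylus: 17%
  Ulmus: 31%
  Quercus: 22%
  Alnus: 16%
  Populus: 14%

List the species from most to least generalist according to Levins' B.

Phyllonorycter sp. 1 > Phyllonorycter sp. 2 > Phyllonorycter sp. 3

Convert percentages to proportions (divide by 100).
Σp_1ᵢ² = 0.21² + 0.16² + 0.25² + 0.21² + 0.17² = 0.0441 + 0.0256 + 0.0625 + 0.0441 + 0.0289 = 0.2052
B_1 = 1 / 0.2052 = 4.8733
Σp_3ᵢ² = 0.27² + 0.33² + 0.09² + 0.02² + 0.29² = 0.0729 + 0.1089 + 0.0081 + 0.0004 + 0.0841 = 0.2744
B_3 = 1 / 0.2744 = 3.6443
Σp_2ᵢ² = 0.17² + 0.31² + 0.22² + 0.16² + 0.14² = 0.0289 + 0.0961 + 0.0484 + 0.0256 + 0.0196 = 0.2186
B_2 = 1 / 0.2186 = 4.5746
Ranking by B (broadest → narrowest): Phyllonorycter sp. 1 (4.87) > Phyllonorycter sp. 2 (4.57) > Phyllonorycter sp. 3 (3.64)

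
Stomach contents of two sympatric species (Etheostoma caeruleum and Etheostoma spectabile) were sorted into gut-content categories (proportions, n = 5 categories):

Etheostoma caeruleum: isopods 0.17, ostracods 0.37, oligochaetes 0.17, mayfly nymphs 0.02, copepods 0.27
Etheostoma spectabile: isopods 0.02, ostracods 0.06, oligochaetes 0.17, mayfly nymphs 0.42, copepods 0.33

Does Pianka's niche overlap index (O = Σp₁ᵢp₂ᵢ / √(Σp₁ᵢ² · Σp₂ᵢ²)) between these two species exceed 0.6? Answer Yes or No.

Σ p₁ᵢp₂ᵢ = 0.0034 + 0.0222 + 0.0289 + 0.0084 + 0.0891 = 0.1520
Σp_1ᵢ² = 0.17² + 0.37² + 0.17² + 0.02² + 0.27² = 0.0289 + 0.1369 + 0.0289 + 0.0004 + 0.0729 = 0.2680
Σp_2ᵢ² = 0.02² + 0.06² + 0.17² + 0.42² + 0.33² = 0.0004 + 0.0036 + 0.0289 + 0.1764 + 0.1089 = 0.3182
O = 0.1520 / √(0.2680 × 0.3182) = 0.1520 / 0.29202 = 0.5205
O = 0.5205 < 0.6 → No.

No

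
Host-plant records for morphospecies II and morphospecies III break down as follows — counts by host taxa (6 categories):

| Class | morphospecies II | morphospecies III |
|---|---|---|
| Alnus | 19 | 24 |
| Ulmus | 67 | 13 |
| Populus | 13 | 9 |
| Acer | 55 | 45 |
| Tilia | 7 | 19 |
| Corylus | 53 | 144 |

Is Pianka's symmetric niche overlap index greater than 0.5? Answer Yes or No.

Proportions for morphospecies II (n=214): 19/214=0.0888, 67/214=0.3131, 13/214=0.0607, 55/214=0.2570, 7/214=0.0327, 53/214=0.2477
Proportions for morphospecies III (n=254): 24/254=0.0945, 13/254=0.0512, 9/254=0.0354, 45/254=0.1772, 19/254=0.0748, 144/254=0.5669
Σ p₁ᵢp₂ᵢ = 0.008392 + 0.016031 + 0.002149 + 0.045540 + 0.002446 + 0.140421 = 0.214979
Σp_1ᵢ² = 0.0888² + 0.3131² + 0.0607² + 0.2570² + 0.0327² + 0.2477² = 0.007885 + 0.098032 + 0.003684 + 0.066049 + 0.001069 + 0.061355 = 0.238074
Σp_2ᵢ² = 0.0945² + 0.0512² + 0.0354² + 0.1772² + 0.0748² + 0.5669² = 0.008930 + 0.002621 + 0.001253 + 0.031400 + 0.005595 + 0.321376 = 0.371175
O = 0.214979 / √(0.238074 × 0.371175) = 0.214979 / 0.2972661 = 0.7232
O = 0.7232 > 0.5 → Yes.

Yes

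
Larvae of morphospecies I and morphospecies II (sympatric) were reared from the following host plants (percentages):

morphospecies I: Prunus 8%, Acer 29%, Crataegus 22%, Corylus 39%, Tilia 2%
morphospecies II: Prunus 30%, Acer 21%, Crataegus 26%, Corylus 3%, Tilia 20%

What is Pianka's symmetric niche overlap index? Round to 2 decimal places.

Convert percentages to proportions (divide by 100).
Σ p₁ᵢp₂ᵢ = 0.0240 + 0.0609 + 0.0572 + 0.0117 + 0.0040 = 0.1578
Σp_1ᵢ² = 0.08² + 0.29² + 0.22² + 0.39² + 0.02² = 0.0064 + 0.0841 + 0.0484 + 0.1521 + 0.0004 = 0.2914
Σp_2ᵢ² = 0.30² + 0.21² + 0.26² + 0.03² + 0.20² = 0.0900 + 0.0441 + 0.0676 + 0.0009 + 0.0400 = 0.2426
O = 0.1578 / √(0.2914 × 0.2426) = 0.1578 / 0.26588 = 0.5935

0.59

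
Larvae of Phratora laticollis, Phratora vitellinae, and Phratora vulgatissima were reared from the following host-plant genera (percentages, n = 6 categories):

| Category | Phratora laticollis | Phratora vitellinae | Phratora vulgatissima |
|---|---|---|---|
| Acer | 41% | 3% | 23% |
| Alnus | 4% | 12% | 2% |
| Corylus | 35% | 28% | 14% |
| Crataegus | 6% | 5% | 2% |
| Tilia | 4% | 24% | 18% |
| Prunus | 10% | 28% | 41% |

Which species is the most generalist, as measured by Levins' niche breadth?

Phratora vitellinae

Convert percentages to proportions (divide by 100).
Σp_latiᵢ² = 0.41² + 0.04² + 0.35² + 0.06² + 0.04² + 0.10² = 0.1681 + 0.0016 + 0.1225 + 0.0036 + 0.0016 + 0.0100 = 0.3074
B_lati = 1 / 0.3074 = 3.2531
Σp_viteᵢ² = 0.03² + 0.12² + 0.28² + 0.05² + 0.24² + 0.28² = 0.0009 + 0.0144 + 0.0784 + 0.0025 + 0.0576 + 0.0784 = 0.2322
B_vite = 1 / 0.2322 = 4.3066
Σp_vulgᵢ² = 0.23² + 0.02² + 0.14² + 0.02² + 0.18² + 0.41² = 0.0529 + 0.0004 + 0.0196 + 0.0004 + 0.0324 + 0.1681 = 0.2738
B_vulg = 1 / 0.2738 = 3.6523
Highest B → broadest niche (most generalist): Phratora vitellinae (B = 4.31).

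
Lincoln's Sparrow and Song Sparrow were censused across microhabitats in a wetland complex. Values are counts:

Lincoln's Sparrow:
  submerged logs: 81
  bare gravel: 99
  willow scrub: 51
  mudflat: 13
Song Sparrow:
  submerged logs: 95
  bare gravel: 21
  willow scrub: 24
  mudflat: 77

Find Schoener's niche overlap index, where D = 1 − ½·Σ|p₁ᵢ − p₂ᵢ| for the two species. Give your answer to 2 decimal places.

0.59

Proportions for Lincoln's Sparrow (n=244): 81/244=0.3320, 99/244=0.4057, 51/244=0.2090, 13/244=0.0533
Proportions for Song Sparrow (n=217): 95/217=0.4378, 21/217=0.0968, 24/217=0.1106, 77/217=0.3548
Σ|p₁ᵢ − p₂ᵢ| = 0.1058 + 0.3089 + 0.0984 + 0.3015 = 0.8146
D = 1 − ½ × 0.8146 = 1 − 0.40730 = 0.59270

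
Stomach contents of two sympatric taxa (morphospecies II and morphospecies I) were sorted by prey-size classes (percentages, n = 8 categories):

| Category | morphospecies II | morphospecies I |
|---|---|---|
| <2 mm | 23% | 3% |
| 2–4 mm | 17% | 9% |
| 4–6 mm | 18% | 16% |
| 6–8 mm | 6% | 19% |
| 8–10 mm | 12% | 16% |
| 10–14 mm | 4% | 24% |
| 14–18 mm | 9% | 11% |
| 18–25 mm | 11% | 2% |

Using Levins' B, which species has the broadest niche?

Convert percentages to proportions (divide by 100).
Σp_IIᵢ² = 0.23² + 0.17² + 0.18² + 0.06² + 0.12² + 0.04² + 0.09² + 0.11² = 0.0529 + 0.0289 + 0.0324 + 0.0036 + 0.0144 + 0.0016 + 0.0081 + 0.0121 = 0.1540
B_II = 1 / 0.1540 = 6.4935
Σp_Iᵢ² = 0.03² + 0.09² + 0.16² + 0.19² + 0.16² + 0.24² + 0.11² + 0.02² = 0.0009 + 0.0081 + 0.0256 + 0.0361 + 0.0256 + 0.0576 + 0.0121 + 0.0004 = 0.1664
B_I = 1 / 0.1664 = 6.0096
Highest B → broadest niche (most generalist): morphospecies II (B = 6.49).

morphospecies II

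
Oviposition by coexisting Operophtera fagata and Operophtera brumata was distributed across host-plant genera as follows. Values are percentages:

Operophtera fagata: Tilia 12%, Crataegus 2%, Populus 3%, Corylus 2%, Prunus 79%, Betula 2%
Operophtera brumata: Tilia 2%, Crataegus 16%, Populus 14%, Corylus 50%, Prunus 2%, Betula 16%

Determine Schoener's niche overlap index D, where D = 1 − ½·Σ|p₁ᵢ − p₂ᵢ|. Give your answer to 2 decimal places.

0.13

Convert percentages to proportions (divide by 100).
Σ|p₁ᵢ − p₂ᵢ| = 0.10 + 0.14 + 0.11 + 0.48 + 0.77 + 0.14 = 1.74
D = 1 − ½ × 1.74 = 1 − 0.870 = 0.1300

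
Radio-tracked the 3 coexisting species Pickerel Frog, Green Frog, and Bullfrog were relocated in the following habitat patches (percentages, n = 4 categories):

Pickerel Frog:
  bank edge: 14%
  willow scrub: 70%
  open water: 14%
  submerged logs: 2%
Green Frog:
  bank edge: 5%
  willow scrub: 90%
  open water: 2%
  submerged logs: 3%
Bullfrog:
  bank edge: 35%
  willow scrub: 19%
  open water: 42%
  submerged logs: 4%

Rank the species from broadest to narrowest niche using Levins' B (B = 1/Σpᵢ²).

Convert percentages to proportions (divide by 100).
Σp_Pickᵢ² = 0.14² + 0.70² + 0.14² + 0.02² = 0.0196 + 0.4900 + 0.0196 + 0.0004 = 0.5296
B_Pick = 1 / 0.5296 = 1.8882
Σp_Greeᵢ² = 0.05² + 0.90² + 0.02² + 0.03² = 0.0025 + 0.8100 + 0.0004 + 0.0009 = 0.8138
B_Gree = 1 / 0.8138 = 1.2288
Σp_Bullᵢ² = 0.35² + 0.19² + 0.42² + 0.04² = 0.1225 + 0.0361 + 0.1764 + 0.0016 = 0.3366
B_Bull = 1 / 0.3366 = 2.9709
Ranking by B (broadest → narrowest): Bullfrog (2.97) > Pickerel Frog (1.89) > Green Frog (1.23)

Bullfrog > Pickerel Frog > Green Frog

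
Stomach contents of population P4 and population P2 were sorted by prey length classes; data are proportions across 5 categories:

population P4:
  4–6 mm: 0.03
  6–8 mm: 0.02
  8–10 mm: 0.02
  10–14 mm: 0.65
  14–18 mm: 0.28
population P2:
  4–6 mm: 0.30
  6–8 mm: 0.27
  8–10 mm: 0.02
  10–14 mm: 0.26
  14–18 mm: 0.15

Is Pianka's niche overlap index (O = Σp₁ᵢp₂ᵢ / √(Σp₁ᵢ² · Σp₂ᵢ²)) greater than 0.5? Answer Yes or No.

Yes

Σ p₁ᵢp₂ᵢ = 0.0090 + 0.0054 + 0.0004 + 0.1690 + 0.0420 = 0.2258
Σp_1ᵢ² = 0.03² + 0.02² + 0.02² + 0.65² + 0.28² = 0.0009 + 0.0004 + 0.0004 + 0.4225 + 0.0784 = 0.5026
Σp_2ᵢ² = 0.30² + 0.27² + 0.02² + 0.26² + 0.15² = 0.0900 + 0.0729 + 0.0004 + 0.0676 + 0.0225 = 0.2534
O = 0.2258 / √(0.5026 × 0.2534) = 0.2258 / 0.35687 = 0.6327
O = 0.6327 > 0.5 → Yes.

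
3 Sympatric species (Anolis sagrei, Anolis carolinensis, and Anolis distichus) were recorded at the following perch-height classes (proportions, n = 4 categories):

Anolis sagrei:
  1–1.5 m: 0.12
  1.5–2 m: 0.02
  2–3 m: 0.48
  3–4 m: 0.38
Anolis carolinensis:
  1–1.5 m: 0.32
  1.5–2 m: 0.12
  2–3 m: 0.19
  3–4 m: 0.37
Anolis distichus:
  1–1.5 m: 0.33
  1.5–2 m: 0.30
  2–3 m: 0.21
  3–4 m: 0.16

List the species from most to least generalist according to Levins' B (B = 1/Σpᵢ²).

Σp_sagrᵢ² = 0.12² + 0.02² + 0.48² + 0.38² = 0.0144 + 0.0004 + 0.2304 + 0.1444 = 0.3896
B_sagr = 1 / 0.3896 = 2.5667
Σp_caroᵢ² = 0.32² + 0.12² + 0.19² + 0.37² = 0.1024 + 0.0144 + 0.0361 + 0.1369 = 0.2898
B_caro = 1 / 0.2898 = 3.4507
Σp_distᵢ² = 0.33² + 0.30² + 0.21² + 0.16² = 0.1089 + 0.0900 + 0.0441 + 0.0256 = 0.2686
B_dist = 1 / 0.2686 = 3.7230
Ranking by B (broadest → narrowest): Anolis distichus (3.72) > Anolis carolinensis (3.45) > Anolis sagrei (2.57)

Anolis distichus > Anolis carolinensis > Anolis sagrei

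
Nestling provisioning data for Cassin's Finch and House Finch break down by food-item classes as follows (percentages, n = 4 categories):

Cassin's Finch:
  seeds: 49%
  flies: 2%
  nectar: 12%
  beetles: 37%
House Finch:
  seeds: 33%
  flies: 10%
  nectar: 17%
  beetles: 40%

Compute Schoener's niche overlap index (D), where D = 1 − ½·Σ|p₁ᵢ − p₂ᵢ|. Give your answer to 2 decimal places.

Convert percentages to proportions (divide by 100).
Σ|p₁ᵢ − p₂ᵢ| = 0.16 + 0.08 + 0.05 + 0.03 = 0.32
D = 1 − ½ × 0.32 = 1 − 0.160 = 0.8400

0.84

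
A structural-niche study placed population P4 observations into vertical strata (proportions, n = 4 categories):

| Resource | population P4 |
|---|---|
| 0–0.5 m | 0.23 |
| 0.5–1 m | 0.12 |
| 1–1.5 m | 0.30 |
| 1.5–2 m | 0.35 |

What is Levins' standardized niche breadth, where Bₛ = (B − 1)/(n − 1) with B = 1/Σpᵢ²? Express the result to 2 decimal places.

Σpᵢ² = 0.23² + 0.12² + 0.30² + 0.35² = 0.0529 + 0.0144 + 0.0900 + 0.1225 = 0.2798
B = 1 / 0.2798 = 3.5740
Bₛ = (B − 1)/(n − 1) = (3.5740 − 1)/(4 − 1) = 2.5740/3 = 0.8580

0.86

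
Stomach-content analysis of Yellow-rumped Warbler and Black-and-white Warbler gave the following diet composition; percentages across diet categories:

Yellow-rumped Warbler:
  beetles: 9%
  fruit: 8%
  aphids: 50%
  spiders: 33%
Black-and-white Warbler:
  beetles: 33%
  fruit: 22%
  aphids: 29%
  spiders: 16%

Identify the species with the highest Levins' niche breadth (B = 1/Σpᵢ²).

Black-and-white Warbler

Convert percentages to proportions (divide by 100).
Σp_Yellᵢ² = 0.09² + 0.08² + 0.50² + 0.33² = 0.0081 + 0.0064 + 0.2500 + 0.1089 = 0.3734
B_Yell = 1 / 0.3734 = 2.6781
Σp_Blacᵢ² = 0.33² + 0.22² + 0.29² + 0.16² = 0.1089 + 0.0484 + 0.0841 + 0.0256 = 0.2670
B_Blac = 1 / 0.2670 = 3.7453
Highest B → broadest niche (most generalist): Black-and-white Warbler (B = 3.75).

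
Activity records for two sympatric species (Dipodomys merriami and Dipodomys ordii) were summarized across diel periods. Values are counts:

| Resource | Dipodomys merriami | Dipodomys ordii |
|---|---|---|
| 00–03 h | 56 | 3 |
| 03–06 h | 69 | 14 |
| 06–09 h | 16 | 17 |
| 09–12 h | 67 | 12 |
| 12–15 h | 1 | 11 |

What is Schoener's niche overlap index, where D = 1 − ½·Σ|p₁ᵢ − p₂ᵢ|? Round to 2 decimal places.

0.59

Proportions for Dipodomys merriami (n=209): 56/209=0.2679, 69/209=0.3301, 16/209=0.0766, 67/209=0.3206, 1/209=0.0048
Proportions for Dipodomys ordii (n=57): 3/57=0.0526, 14/57=0.2456, 17/57=0.2982, 12/57=0.2105, 11/57=0.1930
Σ|p₁ᵢ − p₂ᵢ| = 0.2153 + 0.0845 + 0.2216 + 0.1101 + 0.1882 = 0.8197
D = 1 − ½ × 0.8197 = 1 − 0.40985 = 0.59015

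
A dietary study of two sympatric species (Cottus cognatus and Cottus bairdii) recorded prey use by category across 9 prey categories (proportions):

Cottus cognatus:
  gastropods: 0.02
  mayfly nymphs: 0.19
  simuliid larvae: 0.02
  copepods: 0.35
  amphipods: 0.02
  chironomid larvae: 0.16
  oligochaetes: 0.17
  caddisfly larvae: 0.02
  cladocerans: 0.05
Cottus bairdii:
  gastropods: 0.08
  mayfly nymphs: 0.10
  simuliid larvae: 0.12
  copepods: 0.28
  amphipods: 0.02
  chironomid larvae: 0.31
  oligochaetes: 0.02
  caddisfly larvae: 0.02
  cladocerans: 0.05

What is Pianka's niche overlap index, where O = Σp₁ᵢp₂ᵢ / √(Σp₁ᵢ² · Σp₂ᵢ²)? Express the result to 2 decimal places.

Σ p₁ᵢp₂ᵢ = 0.0016 + 0.0190 + 0.0024 + 0.0980 + 0.0004 + 0.0496 + 0.0034 + 0.0004 + 0.0025 = 0.1773
Σp_1ᵢ² = 0.02² + 0.19² + 0.02² + 0.35² + 0.02² + 0.16² + 0.17² + 0.02² + 0.05² = 0.0004 + 0.0361 + 0.0004 + 0.1225 + 0.0004 + 0.0256 + 0.0289 + 0.0004 + 0.0025 = 0.2172
Σp_2ᵢ² = 0.08² + 0.10² + 0.12² + 0.28² + 0.02² + 0.31² + 0.02² + 0.02² + 0.05² = 0.0064 + 0.0100 + 0.0144 + 0.0784 + 0.0004 + 0.0961 + 0.0004 + 0.0004 + 0.0025 = 0.2090
O = 0.1773 / √(0.2172 × 0.2090) = 0.1773 / 0.21306 = 0.8322

0.83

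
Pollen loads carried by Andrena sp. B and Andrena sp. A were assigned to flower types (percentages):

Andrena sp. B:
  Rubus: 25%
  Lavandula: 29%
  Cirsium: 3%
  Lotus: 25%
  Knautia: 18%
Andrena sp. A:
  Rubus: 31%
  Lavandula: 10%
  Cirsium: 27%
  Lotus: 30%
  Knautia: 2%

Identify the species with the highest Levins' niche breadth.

Andrena sp. B

Convert percentages to proportions (divide by 100).
Σp_Bᵢ² = 0.25² + 0.29² + 0.03² + 0.25² + 0.18² = 0.0625 + 0.0841 + 0.0009 + 0.0625 + 0.0324 = 0.2424
B_B = 1 / 0.2424 = 4.1254
Σp_Aᵢ² = 0.31² + 0.10² + 0.27² + 0.30² + 0.02² = 0.0961 + 0.0100 + 0.0729 + 0.0900 + 0.0004 = 0.2694
B_A = 1 / 0.2694 = 3.7120
Highest B → broadest niche (most generalist): Andrena sp. B (B = 4.13).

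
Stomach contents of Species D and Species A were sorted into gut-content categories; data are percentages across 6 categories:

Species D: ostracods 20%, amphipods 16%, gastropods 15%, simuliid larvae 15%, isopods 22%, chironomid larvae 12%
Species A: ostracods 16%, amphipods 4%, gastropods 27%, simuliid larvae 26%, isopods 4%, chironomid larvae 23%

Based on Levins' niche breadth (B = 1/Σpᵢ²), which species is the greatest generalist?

Convert percentages to proportions (divide by 100).
Σp_Dᵢ² = 0.20² + 0.16² + 0.15² + 0.15² + 0.22² + 0.12² = 0.0400 + 0.0256 + 0.0225 + 0.0225 + 0.0484 + 0.0144 = 0.1734
B_D = 1 / 0.1734 = 5.7670
Σp_Aᵢ² = 0.16² + 0.04² + 0.27² + 0.26² + 0.04² + 0.23² = 0.0256 + 0.0016 + 0.0729 + 0.0676 + 0.0016 + 0.0529 = 0.2222
B_A = 1 / 0.2222 = 4.5005
Highest B → broadest niche (most generalist): Species D (B = 5.77).

Species D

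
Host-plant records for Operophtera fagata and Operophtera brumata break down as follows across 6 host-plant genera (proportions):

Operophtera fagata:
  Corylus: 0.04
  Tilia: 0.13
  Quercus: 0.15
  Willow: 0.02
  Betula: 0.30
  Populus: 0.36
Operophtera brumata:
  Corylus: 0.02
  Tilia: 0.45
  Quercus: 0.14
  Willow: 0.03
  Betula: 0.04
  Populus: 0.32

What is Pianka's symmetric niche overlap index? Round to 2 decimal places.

0.71

Σ p₁ᵢp₂ᵢ = 0.0008 + 0.0585 + 0.0210 + 0.0006 + 0.0120 + 0.1152 = 0.2081
Σp_1ᵢ² = 0.04² + 0.13² + 0.15² + 0.02² + 0.30² + 0.36² = 0.0016 + 0.0169 + 0.0225 + 0.0004 + 0.0900 + 0.1296 = 0.2610
Σp_2ᵢ² = 0.02² + 0.45² + 0.14² + 0.03² + 0.04² + 0.32² = 0.0004 + 0.2025 + 0.0196 + 0.0009 + 0.0016 + 0.1024 = 0.3274
O = 0.2081 / √(0.2610 × 0.3274) = 0.2081 / 0.29232 = 0.7119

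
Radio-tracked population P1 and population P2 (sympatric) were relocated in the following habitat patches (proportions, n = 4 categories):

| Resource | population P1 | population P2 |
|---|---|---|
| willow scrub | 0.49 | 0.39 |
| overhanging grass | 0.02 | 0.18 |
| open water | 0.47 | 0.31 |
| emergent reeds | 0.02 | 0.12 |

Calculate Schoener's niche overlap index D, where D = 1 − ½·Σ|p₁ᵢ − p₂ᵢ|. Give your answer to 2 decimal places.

Σ|p₁ᵢ − p₂ᵢ| = 0.10 + 0.16 + 0.16 + 0.10 = 0.52
D = 1 − ½ × 0.52 = 1 − 0.260 = 0.7400

0.74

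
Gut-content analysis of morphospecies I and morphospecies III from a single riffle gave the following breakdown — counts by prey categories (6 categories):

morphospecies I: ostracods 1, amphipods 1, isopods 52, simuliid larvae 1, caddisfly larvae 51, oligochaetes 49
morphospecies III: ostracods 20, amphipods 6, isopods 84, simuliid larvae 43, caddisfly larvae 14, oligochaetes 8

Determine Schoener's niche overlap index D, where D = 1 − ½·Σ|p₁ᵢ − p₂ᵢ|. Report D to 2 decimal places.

Proportions for morphospecies I (n=155): 1/155=0.0065, 1/155=0.0065, 52/155=0.3355, 1/155=0.0065, 51/155=0.3290, 49/155=0.3161
Proportions for morphospecies III (n=175): 20/175=0.1143, 6/175=0.0343, 84/175=0.4800, 43/175=0.2457, 14/175=0.0800, 8/175=0.0457
Σ|p₁ᵢ − p₂ᵢ| = 0.1078 + 0.0278 + 0.1445 + 0.2392 + 0.2490 + 0.2704 = 1.0387
D = 1 − ½ × 1.0387 = 1 − 0.51935 = 0.48065

0.48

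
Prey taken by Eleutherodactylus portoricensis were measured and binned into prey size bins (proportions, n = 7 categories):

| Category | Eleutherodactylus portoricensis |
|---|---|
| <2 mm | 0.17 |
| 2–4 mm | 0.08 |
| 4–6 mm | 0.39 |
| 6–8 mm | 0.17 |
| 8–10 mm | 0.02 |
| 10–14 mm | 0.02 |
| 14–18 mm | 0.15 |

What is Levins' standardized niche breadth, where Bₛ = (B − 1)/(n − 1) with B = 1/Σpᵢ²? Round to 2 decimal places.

Σpᵢ² = 0.17² + 0.08² + 0.39² + 0.17² + 0.02² + 0.02² + 0.15² = 0.0289 + 0.0064 + 0.1521 + 0.0289 + 0.0004 + 0.0004 + 0.0225 = 0.2396
B = 1 / 0.2396 = 4.1736
Bₛ = (B − 1)/(n − 1) = (4.1736 − 1)/(7 − 1) = 3.1736/6 = 0.5289

0.53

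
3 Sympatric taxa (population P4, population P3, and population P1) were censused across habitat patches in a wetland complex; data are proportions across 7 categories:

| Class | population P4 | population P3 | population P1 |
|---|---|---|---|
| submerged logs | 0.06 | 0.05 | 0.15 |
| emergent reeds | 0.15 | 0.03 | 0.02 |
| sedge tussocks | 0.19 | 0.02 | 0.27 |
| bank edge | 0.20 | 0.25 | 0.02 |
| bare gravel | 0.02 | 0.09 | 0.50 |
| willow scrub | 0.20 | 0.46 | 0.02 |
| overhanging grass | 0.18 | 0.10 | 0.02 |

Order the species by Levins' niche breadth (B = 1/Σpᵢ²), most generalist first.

population P4 > population P3 > population P1

Σp_P4ᵢ² = 0.06² + 0.15² + 0.19² + 0.20² + 0.02² + 0.20² + 0.18² = 0.0036 + 0.0225 + 0.0361 + 0.0400 + 0.0004 + 0.0400 + 0.0324 = 0.1750
B_P4 = 1 / 0.1750 = 5.7143
Σp_P3ᵢ² = 0.05² + 0.03² + 0.02² + 0.25² + 0.09² + 0.46² + 0.10² = 0.0025 + 0.0009 + 0.0004 + 0.0625 + 0.0081 + 0.2116 + 0.0100 = 0.2960
B_P3 = 1 / 0.2960 = 3.3784
Σp_P1ᵢ² = 0.15² + 0.02² + 0.27² + 0.02² + 0.50² + 0.02² + 0.02² = 0.0225 + 0.0004 + 0.0729 + 0.0004 + 0.2500 + 0.0004 + 0.0004 = 0.3470
B_P1 = 1 / 0.3470 = 2.8818
Ranking by B (broadest → narrowest): population P4 (5.71) > population P3 (3.38) > population P1 (2.88)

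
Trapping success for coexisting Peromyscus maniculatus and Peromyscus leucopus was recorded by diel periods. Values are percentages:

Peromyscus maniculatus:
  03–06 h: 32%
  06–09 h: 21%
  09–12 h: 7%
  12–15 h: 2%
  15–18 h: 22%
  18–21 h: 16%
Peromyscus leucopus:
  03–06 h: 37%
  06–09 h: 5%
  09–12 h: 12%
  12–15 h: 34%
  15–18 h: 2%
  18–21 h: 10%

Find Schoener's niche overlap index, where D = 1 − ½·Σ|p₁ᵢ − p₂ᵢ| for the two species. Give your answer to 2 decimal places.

Convert percentages to proportions (divide by 100).
Σ|p₁ᵢ − p₂ᵢ| = 0.05 + 0.16 + 0.05 + 0.32 + 0.20 + 0.06 = 0.84
D = 1 − ½ × 0.84 = 1 − 0.420 = 0.5800

0.58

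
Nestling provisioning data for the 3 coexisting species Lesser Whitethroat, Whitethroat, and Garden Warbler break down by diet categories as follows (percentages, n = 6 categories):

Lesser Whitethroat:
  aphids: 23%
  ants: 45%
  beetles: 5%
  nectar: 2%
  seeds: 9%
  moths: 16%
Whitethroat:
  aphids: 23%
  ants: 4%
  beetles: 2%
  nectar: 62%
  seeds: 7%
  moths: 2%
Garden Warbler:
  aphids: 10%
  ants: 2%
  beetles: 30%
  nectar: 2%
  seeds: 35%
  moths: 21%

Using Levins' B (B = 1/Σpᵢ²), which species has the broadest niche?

Convert percentages to proportions (divide by 100).
Σp_Lessᵢ² = 0.23² + 0.45² + 0.05² + 0.02² + 0.09² + 0.16² = 0.0529 + 0.2025 + 0.0025 + 0.0004 + 0.0081 + 0.0256 = 0.2920
B_Less = 1 / 0.2920 = 3.4247
Σp_Whitᵢ² = 0.23² + 0.04² + 0.02² + 0.62² + 0.07² + 0.02² = 0.0529 + 0.0016 + 0.0004 + 0.3844 + 0.0049 + 0.0004 = 0.4446
B_Whit = 1 / 0.4446 = 2.2492
Σp_Gardᵢ² = 0.10² + 0.02² + 0.30² + 0.02² + 0.35² + 0.21² = 0.0100 + 0.0004 + 0.0900 + 0.0004 + 0.1225 + 0.0441 = 0.2674
B_Gard = 1 / 0.2674 = 3.7397
Highest B → broadest niche (most generalist): Garden Warbler (B = 3.74).

Garden Warbler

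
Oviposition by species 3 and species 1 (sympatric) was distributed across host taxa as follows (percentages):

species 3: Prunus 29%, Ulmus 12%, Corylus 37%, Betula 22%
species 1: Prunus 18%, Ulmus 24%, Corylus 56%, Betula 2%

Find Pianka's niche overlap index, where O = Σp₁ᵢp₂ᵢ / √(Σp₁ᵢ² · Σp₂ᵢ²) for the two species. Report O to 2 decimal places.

Convert percentages to proportions (divide by 100).
Σ p₁ᵢp₂ᵢ = 0.0522 + 0.0288 + 0.2072 + 0.0044 = 0.2926
Σp_1ᵢ² = 0.29² + 0.12² + 0.37² + 0.22² = 0.0841 + 0.0144 + 0.1369 + 0.0484 = 0.2838
Σp_2ᵢ² = 0.18² + 0.24² + 0.56² + 0.02² = 0.0324 + 0.0576 + 0.3136 + 0.0004 = 0.4040
O = 0.2926 / √(0.2838 × 0.4040) = 0.2926 / 0.33861 = 0.8641

0.86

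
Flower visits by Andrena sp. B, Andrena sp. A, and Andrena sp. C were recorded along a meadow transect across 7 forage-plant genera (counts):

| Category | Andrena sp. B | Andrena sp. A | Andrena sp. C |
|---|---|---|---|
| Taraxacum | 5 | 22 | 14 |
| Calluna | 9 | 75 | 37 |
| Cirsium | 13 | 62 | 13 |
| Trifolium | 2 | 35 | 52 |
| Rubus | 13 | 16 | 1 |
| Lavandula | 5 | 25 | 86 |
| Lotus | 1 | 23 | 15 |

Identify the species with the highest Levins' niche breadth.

Andrena sp. A

Proportions for Andrena sp. B (n=48): 5/48=0.1042, 9/48=0.1875, 13/48=0.2708, 2/48=0.0417, 13/48=0.2708, 5/48=0.1042, 1/48=0.0208
Proportions for Andrena sp. A (n=258): 22/258=0.0853, 75/258=0.2907, 62/258=0.2403, 35/258=0.1357, 16/258=0.0620, 25/258=0.0969, 23/258=0.0891
Proportions for Andrena sp. C (n=218): 14/218=0.0642, 37/218=0.1697, 13/218=0.0596, 52/218=0.2385, 1/218=0.0046, 86/218=0.3945, 15/218=0.0688
Σp_Bᵢ² = 0.1042² + 0.1875² + 0.2708² + 0.0417² + 0.2708² + 0.1042² + 0.0208² = 0.010858 + 0.035156 + 0.073333 + 0.001739 + 0.073333 + 0.010858 + 0.000433 = 0.205710
B_B = 1 / 0.205710 = 4.8612
Σp_Aᵢ² = 0.0853² + 0.2907² + 0.2403² + 0.1357² + 0.0620² + 0.0969² + 0.0891² = 0.007276 + 0.084506 + 0.057744 + 0.018414 + 0.003844 + 0.009390 + 0.007939 = 0.189113
B_A = 1 / 0.189113 = 5.2878
Σp_Cᵢ² = 0.0642² + 0.1697² + 0.0596² + 0.2385² + 0.0046² + 0.3945² + 0.0688² = 0.004122 + 0.028798 + 0.003552 + 0.056882 + 0.000021 + 0.155630 + 0.004733 = 0.253738
B_C = 1 / 0.253738 = 3.9411
Highest B → broadest niche (most generalist): Andrena sp. A (B = 5.29).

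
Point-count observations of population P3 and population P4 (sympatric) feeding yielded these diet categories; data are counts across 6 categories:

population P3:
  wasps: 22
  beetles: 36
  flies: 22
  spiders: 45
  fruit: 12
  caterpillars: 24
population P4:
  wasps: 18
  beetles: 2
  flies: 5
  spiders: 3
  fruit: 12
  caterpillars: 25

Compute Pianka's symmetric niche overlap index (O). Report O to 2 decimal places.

Proportions for population P3 (n=161): 22/161=0.1366, 36/161=0.2236, 22/161=0.1366, 45/161=0.2795, 12/161=0.0745, 24/161=0.1491
Proportions for population P4 (n=65): 18/65=0.2769, 2/65=0.0308, 5/65=0.0769, 3/65=0.0462, 12/65=0.1846, 25/65=0.3846
Σ p₁ᵢp₂ᵢ = 0.037825 + 0.006887 + 0.010505 + 0.012913 + 0.013753 + 0.057344 = 0.139227
Σp_1ᵢ² = 0.1366² + 0.2236² + 0.1366² + 0.2795² + 0.0745² + 0.1491² = 0.018660 + 0.049997 + 0.018660 + 0.078120 + 0.005550 + 0.022231 = 0.193218
Σp_2ᵢ² = 0.2769² + 0.0308² + 0.0769² + 0.0462² + 0.1846² + 0.3846² = 0.076674 + 0.000949 + 0.005914 + 0.002134 + 0.034077 + 0.147917 = 0.267665
O = 0.139227 / √(0.193218 × 0.267665) = 0.139227 / 0.2274153 = 0.6122

0.61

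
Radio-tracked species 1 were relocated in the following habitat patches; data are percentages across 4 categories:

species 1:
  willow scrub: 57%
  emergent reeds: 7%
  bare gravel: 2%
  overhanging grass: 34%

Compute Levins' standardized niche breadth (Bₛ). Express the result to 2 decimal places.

Convert percentages to proportions (divide by 100).
Σpᵢ² = 0.57² + 0.07² + 0.02² + 0.34² = 0.3249 + 0.0049 + 0.0004 + 0.1156 = 0.4458
B = 1 / 0.4458 = 2.2432
Bₛ = (B − 1)/(n − 1) = (2.2432 − 1)/(4 − 1) = 1.2432/3 = 0.4144

0.41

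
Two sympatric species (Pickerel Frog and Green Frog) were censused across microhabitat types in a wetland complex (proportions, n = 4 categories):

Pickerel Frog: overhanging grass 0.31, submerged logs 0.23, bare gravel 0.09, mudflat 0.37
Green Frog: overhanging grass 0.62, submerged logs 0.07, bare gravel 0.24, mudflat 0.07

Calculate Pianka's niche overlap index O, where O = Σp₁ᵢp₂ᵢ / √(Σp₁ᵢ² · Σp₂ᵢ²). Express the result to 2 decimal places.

0.70

Σ p₁ᵢp₂ᵢ = 0.1922 + 0.0161 + 0.0216 + 0.0259 = 0.2558
Σp_1ᵢ² = 0.31² + 0.23² + 0.09² + 0.37² = 0.0961 + 0.0529 + 0.0081 + 0.1369 = 0.2940
Σp_2ᵢ² = 0.62² + 0.07² + 0.24² + 0.07² = 0.3844 + 0.0049 + 0.0576 + 0.0049 = 0.4518
O = 0.2558 / √(0.2940 × 0.4518) = 0.2558 / 0.36446 = 0.7019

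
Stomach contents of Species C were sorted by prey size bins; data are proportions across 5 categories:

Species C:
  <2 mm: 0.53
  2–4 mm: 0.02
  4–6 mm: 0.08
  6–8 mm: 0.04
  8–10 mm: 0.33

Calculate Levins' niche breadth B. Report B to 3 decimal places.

Σpᵢ² = 0.53² + 0.02² + 0.08² + 0.04² + 0.33² = 0.2809 + 0.0004 + 0.0064 + 0.0016 + 0.1089 = 0.3982
B = 1 / 0.3982 = 2.51130

2.511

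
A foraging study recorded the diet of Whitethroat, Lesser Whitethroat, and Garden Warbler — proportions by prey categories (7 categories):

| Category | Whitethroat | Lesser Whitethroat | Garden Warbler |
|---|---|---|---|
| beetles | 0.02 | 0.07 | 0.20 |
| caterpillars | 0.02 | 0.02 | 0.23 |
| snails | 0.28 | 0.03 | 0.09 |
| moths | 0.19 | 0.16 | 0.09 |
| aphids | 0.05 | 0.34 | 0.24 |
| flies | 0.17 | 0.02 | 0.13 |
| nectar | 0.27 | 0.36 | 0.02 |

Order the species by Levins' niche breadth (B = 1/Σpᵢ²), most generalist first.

Σp_Whitᵢ² = 0.02² + 0.02² + 0.28² + 0.19² + 0.05² + 0.17² + 0.27² = 0.0004 + 0.0004 + 0.0784 + 0.0361 + 0.0025 + 0.0289 + 0.0729 = 0.2196
B_Whit = 1 / 0.2196 = 4.5537
Σp_Lessᵢ² = 0.07² + 0.02² + 0.03² + 0.16² + 0.34² + 0.02² + 0.36² = 0.0049 + 0.0004 + 0.0009 + 0.0256 + 0.1156 + 0.0004 + 0.1296 = 0.2774
B_Less = 1 / 0.2774 = 3.6049
Σp_Gardᵢ² = 0.20² + 0.23² + 0.09² + 0.09² + 0.24² + 0.13² + 0.02² = 0.0400 + 0.0529 + 0.0081 + 0.0081 + 0.0576 + 0.0169 + 0.0004 = 0.1840
B_Gard = 1 / 0.1840 = 5.4348
Ranking by B (broadest → narrowest): Garden Warbler (5.43) > Whitethroat (4.55) > Lesser Whitethroat (3.60)

Garden Warbler > Whitethroat > Lesser Whitethroat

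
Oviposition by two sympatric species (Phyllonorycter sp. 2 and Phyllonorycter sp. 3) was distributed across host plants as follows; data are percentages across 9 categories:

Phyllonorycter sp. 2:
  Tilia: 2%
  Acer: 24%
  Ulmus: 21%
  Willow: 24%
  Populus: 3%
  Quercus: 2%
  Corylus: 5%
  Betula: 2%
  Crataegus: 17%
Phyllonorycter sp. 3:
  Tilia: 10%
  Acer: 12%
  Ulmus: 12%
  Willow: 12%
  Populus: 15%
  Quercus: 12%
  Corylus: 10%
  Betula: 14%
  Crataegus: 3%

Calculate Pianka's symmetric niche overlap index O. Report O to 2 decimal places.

0.69

Convert percentages to proportions (divide by 100).
Σ p₁ᵢp₂ᵢ = 0.0020 + 0.0288 + 0.0252 + 0.0288 + 0.0045 + 0.0024 + 0.0050 + 0.0028 + 0.0051 = 0.1046
Σp_1ᵢ² = 0.02² + 0.24² + 0.21² + 0.24² + 0.03² + 0.02² + 0.05² + 0.02² + 0.17² = 0.0004 + 0.0576 + 0.0441 + 0.0576 + 0.0009 + 0.0004 + 0.0025 + 0.0004 + 0.0289 = 0.1928
Σp_2ᵢ² = 0.10² + 0.12² + 0.12² + 0.12² + 0.15² + 0.12² + 0.10² + 0.14² + 0.03² = 0.0100 + 0.0144 + 0.0144 + 0.0144 + 0.0225 + 0.0144 + 0.0100 + 0.0196 + 0.0009 = 0.1206
O = 0.1046 / √(0.1928 × 0.1206) = 0.1046 / 0.15249 = 0.6859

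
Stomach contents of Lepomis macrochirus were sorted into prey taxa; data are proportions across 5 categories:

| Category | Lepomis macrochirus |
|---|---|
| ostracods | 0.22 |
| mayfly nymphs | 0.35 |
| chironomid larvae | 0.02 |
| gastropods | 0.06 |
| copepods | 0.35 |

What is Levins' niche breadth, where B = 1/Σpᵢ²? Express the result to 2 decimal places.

Σpᵢ² = 0.22² + 0.35² + 0.02² + 0.06² + 0.35² = 0.0484 + 0.1225 + 0.0004 + 0.0036 + 0.1225 = 0.2974
B = 1 / 0.2974 = 3.3625

3.36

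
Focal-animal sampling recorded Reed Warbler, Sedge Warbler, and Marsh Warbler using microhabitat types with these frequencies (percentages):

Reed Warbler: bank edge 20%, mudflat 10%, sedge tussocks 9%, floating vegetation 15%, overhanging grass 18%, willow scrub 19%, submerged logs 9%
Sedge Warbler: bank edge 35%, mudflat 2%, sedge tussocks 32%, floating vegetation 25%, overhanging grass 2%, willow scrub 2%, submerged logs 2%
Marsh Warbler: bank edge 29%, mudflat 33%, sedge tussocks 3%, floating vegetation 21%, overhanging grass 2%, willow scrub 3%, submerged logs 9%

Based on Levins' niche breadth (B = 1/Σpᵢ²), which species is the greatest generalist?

Convert percentages to proportions (divide by 100).
Σp_Reedᵢ² = 0.20² + 0.10² + 0.09² + 0.15² + 0.18² + 0.19² + 0.09² = 0.0400 + 0.0100 + 0.0081 + 0.0225 + 0.0324 + 0.0361 + 0.0081 = 0.1572
B_Reed = 1 / 0.1572 = 6.3613
Σp_Sedgᵢ² = 0.35² + 0.02² + 0.32² + 0.25² + 0.02² + 0.02² + 0.02² = 0.1225 + 0.0004 + 0.1024 + 0.0625 + 0.0004 + 0.0004 + 0.0004 = 0.2890
B_Sedg = 1 / 0.2890 = 3.4602
Σp_Marsᵢ² = 0.29² + 0.33² + 0.03² + 0.21² + 0.02² + 0.03² + 0.09² = 0.0841 + 0.1089 + 0.0009 + 0.0441 + 0.0004 + 0.0009 + 0.0081 = 0.2474
B_Mars = 1 / 0.2474 = 4.0420
Highest B → broadest niche (most generalist): Reed Warbler (B = 6.36).

Reed Warbler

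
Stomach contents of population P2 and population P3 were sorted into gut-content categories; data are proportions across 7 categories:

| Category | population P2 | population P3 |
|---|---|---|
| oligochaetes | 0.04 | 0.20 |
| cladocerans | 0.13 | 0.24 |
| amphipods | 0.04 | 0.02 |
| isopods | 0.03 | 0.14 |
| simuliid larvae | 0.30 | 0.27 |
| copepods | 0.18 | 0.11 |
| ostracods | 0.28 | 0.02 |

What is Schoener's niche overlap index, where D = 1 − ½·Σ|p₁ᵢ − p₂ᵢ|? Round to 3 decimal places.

Σ|p₁ᵢ − p₂ᵢ| = 0.16 + 0.11 + 0.02 + 0.11 + 0.03 + 0.07 + 0.26 = 0.76
D = 1 − ½ × 0.76 = 1 − 0.380 = 0.62000

0.620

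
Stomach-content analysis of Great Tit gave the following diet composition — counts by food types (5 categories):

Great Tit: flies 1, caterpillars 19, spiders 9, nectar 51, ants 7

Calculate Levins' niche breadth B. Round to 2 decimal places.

2.45

Proportions for Great Tit (n=87): 1/87=0.0115, 19/87=0.2184, 9/87=0.1034, 51/87=0.5862, 7/87=0.0805
Σpᵢ² = 0.0115² + 0.2184² + 0.1034² + 0.5862² + 0.0805² = 0.000132 + 0.047699 + 0.010692 + 0.343630 + 0.006480 = 0.408633
B = 1 / 0.408633 = 2.4472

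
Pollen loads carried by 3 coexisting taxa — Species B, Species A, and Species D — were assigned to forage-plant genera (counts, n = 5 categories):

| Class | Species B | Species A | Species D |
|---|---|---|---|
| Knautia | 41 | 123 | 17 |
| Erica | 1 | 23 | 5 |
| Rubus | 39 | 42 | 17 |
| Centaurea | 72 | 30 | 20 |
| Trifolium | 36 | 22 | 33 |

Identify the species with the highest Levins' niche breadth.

Proportions for Species B (n=189): 41/189=0.2169, 1/189=0.0053, 39/189=0.2063, 72/189=0.3810, 36/189=0.1905
Proportions for Species A (n=240): 123/240=0.5125, 23/240=0.0958, 42/240=0.1750, 30/240=0.1250, 22/240=0.0917
Proportions for Species D (n=92): 17/92=0.1848, 5/92=0.0543, 17/92=0.1848, 20/92=0.2174, 33/92=0.3587
Σp_Bᵢ² = 0.2169² + 0.0053² + 0.2063² + 0.3810² + 0.1905² = 0.047046 + 0.000028 + 0.042560 + 0.145161 + 0.036290 = 0.271085
B_B = 1 / 0.271085 = 3.6889
Σp_Aᵢ² = 0.5125² + 0.0958² + 0.1750² + 0.1250² + 0.0917² = 0.262656 + 0.009178 + 0.030625 + 0.015625 + 0.008409 = 0.326493
B_A = 1 / 0.326493 = 3.0629
Σp_Dᵢ² = 0.1848² + 0.0543² + 0.1848² + 0.2174² + 0.3587² = 0.034151 + 0.002948 + 0.034151 + 0.047263 + 0.128666 = 0.247179
B_D = 1 / 0.247179 = 4.0457
Highest B → broadest niche (most generalist): Species D (B = 4.05).

Species D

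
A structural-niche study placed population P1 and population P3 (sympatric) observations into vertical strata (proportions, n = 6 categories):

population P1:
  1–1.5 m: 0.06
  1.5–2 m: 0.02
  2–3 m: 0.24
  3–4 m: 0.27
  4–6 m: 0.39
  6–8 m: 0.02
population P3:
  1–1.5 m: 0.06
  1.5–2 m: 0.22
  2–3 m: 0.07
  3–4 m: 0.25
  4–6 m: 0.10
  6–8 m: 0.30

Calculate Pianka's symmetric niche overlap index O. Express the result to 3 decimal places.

Σ p₁ᵢp₂ᵢ = 0.0036 + 0.0044 + 0.0168 + 0.0675 + 0.0390 + 0.0060 = 0.1373
Σp_1ᵢ² = 0.06² + 0.02² + 0.24² + 0.27² + 0.39² + 0.02² = 0.0036 + 0.0004 + 0.0576 + 0.0729 + 0.1521 + 0.0004 = 0.2870
Σp_2ᵢ² = 0.06² + 0.22² + 0.07² + 0.25² + 0.10² + 0.30² = 0.0036 + 0.0484 + 0.0049 + 0.0625 + 0.0100 + 0.0900 = 0.2194
O = 0.1373 / √(0.2870 × 0.2194) = 0.1373 / 0.250934 = 0.54716

0.547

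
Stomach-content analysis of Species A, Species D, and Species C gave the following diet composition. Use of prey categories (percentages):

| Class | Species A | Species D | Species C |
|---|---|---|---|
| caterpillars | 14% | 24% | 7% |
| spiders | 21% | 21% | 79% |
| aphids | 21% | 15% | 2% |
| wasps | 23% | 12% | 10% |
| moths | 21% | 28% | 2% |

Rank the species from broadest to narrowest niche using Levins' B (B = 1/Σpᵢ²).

Species A > Species D > Species C

Convert percentages to proportions (divide by 100).
Σp_Aᵢ² = 0.14² + 0.21² + 0.21² + 0.23² + 0.21² = 0.0196 + 0.0441 + 0.0441 + 0.0529 + 0.0441 = 0.2048
B_A = 1 / 0.2048 = 4.8828
Σp_Dᵢ² = 0.24² + 0.21² + 0.15² + 0.12² + 0.28² = 0.0576 + 0.0441 + 0.0225 + 0.0144 + 0.0784 = 0.2170
B_D = 1 / 0.2170 = 4.6083
Σp_Cᵢ² = 0.07² + 0.79² + 0.02² + 0.10² + 0.02² = 0.0049 + 0.6241 + 0.0004 + 0.0100 + 0.0004 = 0.6398
B_C = 1 / 0.6398 = 1.5630
Ranking by B (broadest → narrowest): Species A (4.88) > Species D (4.61) > Species C (1.56)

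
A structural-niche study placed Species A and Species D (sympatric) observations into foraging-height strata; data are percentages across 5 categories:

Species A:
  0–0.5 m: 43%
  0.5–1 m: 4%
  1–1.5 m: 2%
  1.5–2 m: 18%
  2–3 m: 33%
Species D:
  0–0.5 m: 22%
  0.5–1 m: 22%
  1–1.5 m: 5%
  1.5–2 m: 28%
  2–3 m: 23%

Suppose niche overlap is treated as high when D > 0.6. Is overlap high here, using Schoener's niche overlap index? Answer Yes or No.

Yes

Convert percentages to proportions (divide by 100).
Σ|p₁ᵢ − p₂ᵢ| = 0.21 + 0.18 + 0.03 + 0.10 + 0.10 = 0.62
D = 1 − ½ × 0.62 = 1 − 0.310 = 0.6900
D = 0.6900 > 0.6 → Yes.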